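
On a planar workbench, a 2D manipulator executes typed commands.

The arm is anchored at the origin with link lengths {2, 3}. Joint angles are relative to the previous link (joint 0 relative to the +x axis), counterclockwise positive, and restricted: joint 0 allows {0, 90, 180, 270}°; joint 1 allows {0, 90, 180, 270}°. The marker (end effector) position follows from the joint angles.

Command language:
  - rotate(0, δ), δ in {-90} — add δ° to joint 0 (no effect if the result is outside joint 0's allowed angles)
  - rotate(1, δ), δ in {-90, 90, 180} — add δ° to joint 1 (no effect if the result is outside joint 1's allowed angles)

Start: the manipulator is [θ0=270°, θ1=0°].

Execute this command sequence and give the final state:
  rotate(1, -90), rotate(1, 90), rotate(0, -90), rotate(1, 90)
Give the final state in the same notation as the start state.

[θ0=180°, θ1=90°]

start: [θ0=270°, θ1=0°]
step 1 (rotate(1, -90)): [θ0=270°, θ1=270°]
step 2 (rotate(1, 90)): [θ0=270°, θ1=0°]
step 3 (rotate(0, -90)): [θ0=180°, θ1=0°]
step 4 (rotate(1, 90)): [θ0=180°, θ1=90°]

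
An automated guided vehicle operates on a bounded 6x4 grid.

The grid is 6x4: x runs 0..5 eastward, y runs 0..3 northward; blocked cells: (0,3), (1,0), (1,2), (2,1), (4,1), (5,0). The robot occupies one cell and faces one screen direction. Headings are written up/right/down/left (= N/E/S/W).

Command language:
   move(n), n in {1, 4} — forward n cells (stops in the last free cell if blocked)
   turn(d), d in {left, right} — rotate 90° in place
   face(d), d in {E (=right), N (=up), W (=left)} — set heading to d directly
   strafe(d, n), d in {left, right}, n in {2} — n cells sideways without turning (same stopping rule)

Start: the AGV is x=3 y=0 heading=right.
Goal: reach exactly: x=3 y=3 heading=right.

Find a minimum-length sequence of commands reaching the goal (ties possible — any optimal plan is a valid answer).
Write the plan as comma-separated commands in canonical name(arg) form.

t0: x=3 y=0 heading=right
[1] after strafe(left, 2): x=3 y=2 heading=right
[2] after strafe(left, 2): x=3 y=3 heading=right
no 1-step plan works, so 2 is optimal.

strafe(left, 2), strafe(left, 2)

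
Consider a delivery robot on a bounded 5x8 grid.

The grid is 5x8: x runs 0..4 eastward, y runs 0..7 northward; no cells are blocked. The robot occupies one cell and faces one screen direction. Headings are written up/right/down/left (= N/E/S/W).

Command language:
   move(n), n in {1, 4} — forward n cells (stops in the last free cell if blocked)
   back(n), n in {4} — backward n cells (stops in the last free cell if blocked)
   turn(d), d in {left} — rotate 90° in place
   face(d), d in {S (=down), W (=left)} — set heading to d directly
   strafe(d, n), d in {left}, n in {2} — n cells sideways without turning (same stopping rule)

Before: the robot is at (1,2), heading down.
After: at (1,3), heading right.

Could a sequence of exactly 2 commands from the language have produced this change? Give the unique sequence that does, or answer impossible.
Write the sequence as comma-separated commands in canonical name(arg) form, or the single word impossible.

checked all 2-command options: none fits.

impossible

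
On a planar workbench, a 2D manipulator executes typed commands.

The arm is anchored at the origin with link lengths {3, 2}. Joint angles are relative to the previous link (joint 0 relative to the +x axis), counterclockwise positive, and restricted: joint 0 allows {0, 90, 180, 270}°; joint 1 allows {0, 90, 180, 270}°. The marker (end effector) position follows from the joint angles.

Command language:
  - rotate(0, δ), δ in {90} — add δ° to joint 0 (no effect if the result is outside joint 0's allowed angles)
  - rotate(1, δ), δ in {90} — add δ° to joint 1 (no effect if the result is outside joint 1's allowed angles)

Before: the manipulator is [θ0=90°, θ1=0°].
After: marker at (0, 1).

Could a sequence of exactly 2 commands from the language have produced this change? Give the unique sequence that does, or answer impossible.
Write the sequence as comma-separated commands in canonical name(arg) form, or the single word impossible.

rotate(1, 90), rotate(1, 90)

t0: [θ0=90°, θ1=0°]
t=1 rotate(1, 90) ⇒ [θ0=90°, θ1=90°]
t=2 rotate(1, 90) ⇒ [θ0=90°, θ1=180°]
all 4 alternatives checked — unique.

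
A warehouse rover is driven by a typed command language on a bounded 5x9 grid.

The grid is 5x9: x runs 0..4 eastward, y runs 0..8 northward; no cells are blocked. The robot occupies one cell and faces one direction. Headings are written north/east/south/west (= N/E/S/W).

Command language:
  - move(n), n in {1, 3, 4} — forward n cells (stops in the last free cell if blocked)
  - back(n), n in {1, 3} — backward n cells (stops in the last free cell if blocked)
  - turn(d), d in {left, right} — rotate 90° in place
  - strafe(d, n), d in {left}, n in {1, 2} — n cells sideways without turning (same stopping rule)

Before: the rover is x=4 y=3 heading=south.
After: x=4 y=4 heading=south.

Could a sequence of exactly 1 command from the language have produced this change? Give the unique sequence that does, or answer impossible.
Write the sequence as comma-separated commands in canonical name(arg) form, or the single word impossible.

back(1)

key: heading stays S — the single command does not turn
start: x=4 y=3 heading=south
t=1 back(1) ⇒ x=4 y=4 heading=south
uniquely the one of 9 1-step routes that fits.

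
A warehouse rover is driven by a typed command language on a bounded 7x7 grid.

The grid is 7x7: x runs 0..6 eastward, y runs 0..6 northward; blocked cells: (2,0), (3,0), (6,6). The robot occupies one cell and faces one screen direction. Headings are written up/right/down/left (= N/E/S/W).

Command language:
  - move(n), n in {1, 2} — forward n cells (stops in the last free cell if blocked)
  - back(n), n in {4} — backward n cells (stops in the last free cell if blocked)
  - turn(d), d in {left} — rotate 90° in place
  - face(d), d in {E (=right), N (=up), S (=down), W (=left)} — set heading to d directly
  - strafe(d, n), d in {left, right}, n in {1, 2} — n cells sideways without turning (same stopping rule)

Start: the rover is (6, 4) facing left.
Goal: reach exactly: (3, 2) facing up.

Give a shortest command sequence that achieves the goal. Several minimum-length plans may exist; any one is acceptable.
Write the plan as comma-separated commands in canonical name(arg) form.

move(1), move(2), strafe(left, 2), face(N)

from: (6, 4) facing left
step 1 (move(1)): (5, 4) facing left
step 2 (move(2)): (3, 4) facing left
step 3 (strafe(left, 2)): (3, 2) facing left
step 4 (face(N)): (3, 2) facing up
nothing shorter than 4 reaches the goal.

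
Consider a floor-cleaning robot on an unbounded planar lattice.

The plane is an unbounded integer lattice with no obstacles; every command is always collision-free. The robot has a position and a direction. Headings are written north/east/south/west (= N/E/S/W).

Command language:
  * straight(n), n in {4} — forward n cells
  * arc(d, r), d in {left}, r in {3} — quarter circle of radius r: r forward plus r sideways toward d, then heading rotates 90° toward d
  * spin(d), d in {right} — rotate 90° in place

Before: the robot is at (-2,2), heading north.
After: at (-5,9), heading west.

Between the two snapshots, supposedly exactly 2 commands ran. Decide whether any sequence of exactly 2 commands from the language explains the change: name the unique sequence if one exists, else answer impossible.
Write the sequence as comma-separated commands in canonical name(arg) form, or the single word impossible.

straight(4), arc(left, 3)

key: cell and facing (now W) both changed — the 2 commands mix motion and turning
start: at (-2,2), heading north
step 1 (straight(4)): at (-2,6), heading north
step 2 (arc(left, 3)): at (-5,9), heading west
no other 2-command option fits: unique.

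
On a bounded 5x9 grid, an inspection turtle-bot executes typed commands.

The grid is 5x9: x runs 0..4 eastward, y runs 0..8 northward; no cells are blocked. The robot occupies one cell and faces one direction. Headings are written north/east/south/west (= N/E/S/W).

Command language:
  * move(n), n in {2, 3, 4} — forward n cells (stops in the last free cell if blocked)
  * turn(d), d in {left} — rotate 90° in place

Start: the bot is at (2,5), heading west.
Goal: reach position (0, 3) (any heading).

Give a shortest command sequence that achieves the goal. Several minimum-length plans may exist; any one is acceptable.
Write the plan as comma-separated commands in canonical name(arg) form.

t0: at (2,5), heading west
[1] after move(4): at (0,5), heading west
[2] after turn(left): at (0,5), heading south
[3] after move(2): at (0,3), heading south
no 2-step plan works, so 3 is optimal.

move(4), turn(left), move(2)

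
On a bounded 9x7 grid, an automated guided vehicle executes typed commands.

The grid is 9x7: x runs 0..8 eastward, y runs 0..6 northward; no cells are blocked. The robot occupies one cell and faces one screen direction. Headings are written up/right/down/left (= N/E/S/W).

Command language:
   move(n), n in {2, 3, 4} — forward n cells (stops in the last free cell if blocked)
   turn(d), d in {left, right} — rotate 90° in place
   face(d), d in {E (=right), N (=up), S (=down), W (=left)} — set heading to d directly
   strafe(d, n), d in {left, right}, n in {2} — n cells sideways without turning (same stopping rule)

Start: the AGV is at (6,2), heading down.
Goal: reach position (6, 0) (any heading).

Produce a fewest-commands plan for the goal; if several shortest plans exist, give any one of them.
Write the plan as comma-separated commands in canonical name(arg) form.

start: at (6,2), heading down
1. move(4) → at (6,0), heading down
no 0-step plan works, so 1 is optimal.

move(4)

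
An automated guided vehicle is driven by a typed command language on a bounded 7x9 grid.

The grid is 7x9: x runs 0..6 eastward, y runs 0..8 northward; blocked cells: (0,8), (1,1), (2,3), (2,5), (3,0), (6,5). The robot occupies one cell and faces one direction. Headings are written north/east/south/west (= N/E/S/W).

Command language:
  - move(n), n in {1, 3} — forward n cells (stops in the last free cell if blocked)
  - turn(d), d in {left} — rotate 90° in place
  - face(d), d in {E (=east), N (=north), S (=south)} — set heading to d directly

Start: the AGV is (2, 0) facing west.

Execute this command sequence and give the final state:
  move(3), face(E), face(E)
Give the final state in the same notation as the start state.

from: (2, 0) facing west
t=1 move(3) ⇒ (0, 0) facing west
t=2 face(E) ⇒ (0, 0) facing east
t=3 face(E) ⇒ (0, 0) facing east

(0, 0) facing east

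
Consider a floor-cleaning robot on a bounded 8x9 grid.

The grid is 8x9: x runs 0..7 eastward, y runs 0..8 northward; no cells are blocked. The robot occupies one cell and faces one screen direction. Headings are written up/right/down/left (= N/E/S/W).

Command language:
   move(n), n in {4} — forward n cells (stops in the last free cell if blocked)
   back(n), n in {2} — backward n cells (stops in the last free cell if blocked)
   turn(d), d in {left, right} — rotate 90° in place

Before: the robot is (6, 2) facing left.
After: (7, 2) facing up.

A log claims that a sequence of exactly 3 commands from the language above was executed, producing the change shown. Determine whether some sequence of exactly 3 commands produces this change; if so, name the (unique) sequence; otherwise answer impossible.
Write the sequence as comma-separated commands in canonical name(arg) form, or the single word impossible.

back(2), back(2), turn(right)

key: cell and facing (now N) both changed — the 3 commands mix motion and turning
t0: (6, 2) facing left
1. back(2) → (7, 2) facing left
2. back(2) → (7, 2) facing left
3. turn(right) → (7, 2) facing up
no other 3-command option fits: unique.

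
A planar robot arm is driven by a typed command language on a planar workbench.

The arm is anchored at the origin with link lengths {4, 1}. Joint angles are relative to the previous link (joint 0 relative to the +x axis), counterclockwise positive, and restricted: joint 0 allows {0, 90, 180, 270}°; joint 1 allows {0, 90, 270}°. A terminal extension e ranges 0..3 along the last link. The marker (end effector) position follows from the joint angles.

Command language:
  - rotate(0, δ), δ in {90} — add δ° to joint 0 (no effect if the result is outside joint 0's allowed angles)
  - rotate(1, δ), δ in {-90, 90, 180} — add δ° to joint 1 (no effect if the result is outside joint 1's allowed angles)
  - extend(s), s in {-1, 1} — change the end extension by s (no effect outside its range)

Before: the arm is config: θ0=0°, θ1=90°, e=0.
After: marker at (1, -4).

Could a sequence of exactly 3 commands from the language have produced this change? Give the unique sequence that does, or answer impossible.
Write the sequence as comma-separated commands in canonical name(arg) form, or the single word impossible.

rotate(0, 90), rotate(0, 90), rotate(0, 90)

start: config: θ0=0°, θ1=90°, e=0
step 1 (rotate(0, 90)): config: θ0=90°, θ1=90°, e=0
step 2 (rotate(0, 90)): config: θ0=180°, θ1=90°, e=0
step 3 (rotate(0, 90)): config: θ0=270°, θ1=90°, e=0
no rival 3-sequence matches.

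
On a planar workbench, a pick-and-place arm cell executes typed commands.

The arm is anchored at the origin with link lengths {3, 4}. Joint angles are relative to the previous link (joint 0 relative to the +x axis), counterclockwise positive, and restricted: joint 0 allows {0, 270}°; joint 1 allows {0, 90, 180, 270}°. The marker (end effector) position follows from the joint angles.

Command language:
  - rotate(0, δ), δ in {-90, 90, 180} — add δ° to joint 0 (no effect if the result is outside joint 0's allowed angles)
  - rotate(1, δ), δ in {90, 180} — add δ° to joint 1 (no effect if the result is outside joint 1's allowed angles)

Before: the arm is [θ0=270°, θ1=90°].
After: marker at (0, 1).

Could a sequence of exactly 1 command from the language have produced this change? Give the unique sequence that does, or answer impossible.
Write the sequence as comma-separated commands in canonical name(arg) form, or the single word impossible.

rotate(1, 90)

t0: [θ0=270°, θ1=90°]
[1] after rotate(1, 90): [θ0=270°, θ1=180°]
no rival 1-sequence matches.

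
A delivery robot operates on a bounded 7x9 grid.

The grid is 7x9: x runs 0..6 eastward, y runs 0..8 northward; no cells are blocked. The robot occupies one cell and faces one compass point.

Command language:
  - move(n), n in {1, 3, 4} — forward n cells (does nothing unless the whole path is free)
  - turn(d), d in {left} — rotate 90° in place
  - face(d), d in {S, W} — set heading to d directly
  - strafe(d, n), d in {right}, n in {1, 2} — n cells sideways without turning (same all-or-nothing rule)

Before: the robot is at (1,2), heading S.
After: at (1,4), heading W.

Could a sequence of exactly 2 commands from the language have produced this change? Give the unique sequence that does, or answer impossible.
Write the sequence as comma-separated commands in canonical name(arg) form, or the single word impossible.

key: running strafe(right, 2) before face(W) would end elsewhere — order is forced
from: at (1,2), heading S
1. face(W) → at (1,2), heading W
2. strafe(right, 2) → at (1,4), heading W
uniquely the one of 64 2-step routes that fits.

face(W), strafe(right, 2)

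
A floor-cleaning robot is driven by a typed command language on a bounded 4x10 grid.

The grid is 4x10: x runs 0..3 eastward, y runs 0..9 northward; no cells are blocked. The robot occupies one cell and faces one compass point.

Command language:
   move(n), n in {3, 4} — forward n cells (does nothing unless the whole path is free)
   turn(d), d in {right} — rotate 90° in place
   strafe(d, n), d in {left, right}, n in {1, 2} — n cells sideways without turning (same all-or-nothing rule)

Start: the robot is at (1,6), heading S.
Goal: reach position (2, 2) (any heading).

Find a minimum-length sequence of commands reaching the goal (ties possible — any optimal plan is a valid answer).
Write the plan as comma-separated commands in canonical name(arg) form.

move(4), strafe(left, 1)

begin: at (1,6), heading S
t=1 move(4) ⇒ at (1,2), heading S
t=2 strafe(left, 1) ⇒ at (2,2), heading S
no 1-step plan works, so 2 is optimal.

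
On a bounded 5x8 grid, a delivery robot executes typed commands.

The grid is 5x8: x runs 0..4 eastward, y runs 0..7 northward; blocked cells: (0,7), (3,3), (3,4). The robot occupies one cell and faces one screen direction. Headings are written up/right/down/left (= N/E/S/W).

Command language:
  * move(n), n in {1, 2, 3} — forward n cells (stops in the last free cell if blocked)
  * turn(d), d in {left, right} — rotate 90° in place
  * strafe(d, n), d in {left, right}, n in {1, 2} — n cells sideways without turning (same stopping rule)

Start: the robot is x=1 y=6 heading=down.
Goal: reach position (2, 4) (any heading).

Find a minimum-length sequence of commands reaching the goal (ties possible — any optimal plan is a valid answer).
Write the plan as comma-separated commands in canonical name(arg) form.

move(2), strafe(left, 1)

start: x=1 y=6 heading=down
[1] after move(2): x=1 y=4 heading=down
[2] after strafe(left, 1): x=2 y=4 heading=down
minimal: 2 command(s), checked below 2.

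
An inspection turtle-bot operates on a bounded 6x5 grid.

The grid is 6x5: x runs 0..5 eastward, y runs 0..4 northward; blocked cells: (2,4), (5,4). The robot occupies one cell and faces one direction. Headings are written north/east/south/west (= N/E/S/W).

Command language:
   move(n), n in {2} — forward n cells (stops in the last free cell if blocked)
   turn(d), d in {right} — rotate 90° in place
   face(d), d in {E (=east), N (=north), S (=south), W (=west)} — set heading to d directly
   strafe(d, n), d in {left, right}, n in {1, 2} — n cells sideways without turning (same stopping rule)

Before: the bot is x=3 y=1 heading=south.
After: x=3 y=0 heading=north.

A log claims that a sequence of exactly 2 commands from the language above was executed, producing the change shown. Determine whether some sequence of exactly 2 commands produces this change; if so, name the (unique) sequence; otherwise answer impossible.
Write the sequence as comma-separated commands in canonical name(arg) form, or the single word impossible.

key: running face(N) before move(2) would end elsewhere — order is forced
t0: x=3 y=1 heading=south
1. move(2) → x=3 y=0 heading=south
2. face(N) → x=3 y=0 heading=north
no rival 2-sequence matches.

move(2), face(N)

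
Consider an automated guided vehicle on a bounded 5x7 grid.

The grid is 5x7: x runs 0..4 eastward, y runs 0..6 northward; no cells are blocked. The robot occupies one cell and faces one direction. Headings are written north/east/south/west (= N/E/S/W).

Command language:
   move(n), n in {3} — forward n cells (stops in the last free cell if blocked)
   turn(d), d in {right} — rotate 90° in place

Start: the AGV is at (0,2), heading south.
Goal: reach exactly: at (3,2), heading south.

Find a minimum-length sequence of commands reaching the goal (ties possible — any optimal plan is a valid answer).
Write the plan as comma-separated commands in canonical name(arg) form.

turn(right), turn(right), turn(right), move(3), turn(right)

t0: at (0,2), heading south
step 1 (turn(right)): at (0,2), heading west
step 2 (turn(right)): at (0,2), heading north
step 3 (turn(right)): at (0,2), heading east
step 4 (move(3)): at (3,2), heading east
step 5 (turn(right)): at (3,2), heading south
no 4-step plan works, so 5 is optimal.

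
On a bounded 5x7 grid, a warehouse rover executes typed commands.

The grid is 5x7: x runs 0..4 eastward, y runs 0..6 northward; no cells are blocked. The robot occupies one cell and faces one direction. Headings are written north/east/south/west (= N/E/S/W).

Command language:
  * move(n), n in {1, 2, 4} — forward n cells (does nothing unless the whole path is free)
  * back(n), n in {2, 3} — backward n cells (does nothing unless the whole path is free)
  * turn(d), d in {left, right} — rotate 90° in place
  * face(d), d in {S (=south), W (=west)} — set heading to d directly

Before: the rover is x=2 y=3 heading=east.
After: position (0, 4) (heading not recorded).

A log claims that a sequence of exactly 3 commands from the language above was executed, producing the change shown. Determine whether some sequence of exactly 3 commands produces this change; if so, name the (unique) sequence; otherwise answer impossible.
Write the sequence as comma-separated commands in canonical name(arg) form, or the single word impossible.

key: running move(1) before back(2) would end elsewhere — order is forced
t0: x=2 y=3 heading=east
t=1 back(2) ⇒ x=0 y=3 heading=east
t=2 turn(left) ⇒ x=0 y=3 heading=north
t=3 move(1) ⇒ x=0 y=4 heading=north
no rival 3-sequence matches.

back(2), turn(left), move(1)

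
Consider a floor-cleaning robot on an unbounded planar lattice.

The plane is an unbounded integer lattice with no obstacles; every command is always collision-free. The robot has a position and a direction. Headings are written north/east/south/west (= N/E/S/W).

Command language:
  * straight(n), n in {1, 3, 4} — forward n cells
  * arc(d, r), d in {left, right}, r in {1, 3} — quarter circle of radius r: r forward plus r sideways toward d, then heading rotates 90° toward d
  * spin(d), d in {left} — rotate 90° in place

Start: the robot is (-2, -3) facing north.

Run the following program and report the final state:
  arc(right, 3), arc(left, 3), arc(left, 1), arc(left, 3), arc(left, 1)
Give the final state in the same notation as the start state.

begin: (-2, -3) facing north
t=1 arc(right, 3) ⇒ (1, 0) facing east
t=2 arc(left, 3) ⇒ (4, 3) facing north
t=3 arc(left, 1) ⇒ (3, 4) facing west
t=4 arc(left, 3) ⇒ (0, 1) facing south
t=5 arc(left, 1) ⇒ (1, 0) facing east

(1, 0) facing east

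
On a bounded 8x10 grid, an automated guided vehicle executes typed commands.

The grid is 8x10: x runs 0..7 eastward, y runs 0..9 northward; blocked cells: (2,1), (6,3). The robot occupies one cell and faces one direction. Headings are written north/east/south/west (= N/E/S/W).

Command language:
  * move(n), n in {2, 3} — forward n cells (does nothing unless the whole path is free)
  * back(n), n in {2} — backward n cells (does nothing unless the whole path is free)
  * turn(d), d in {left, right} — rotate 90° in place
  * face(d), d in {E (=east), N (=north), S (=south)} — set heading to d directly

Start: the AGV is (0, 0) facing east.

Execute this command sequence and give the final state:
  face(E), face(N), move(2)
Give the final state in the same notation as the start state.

begin: (0, 0) facing east
t=1 face(E) ⇒ (0, 0) facing east
t=2 face(N) ⇒ (0, 0) facing north
t=3 move(2) ⇒ (0, 2) facing north

(0, 2) facing north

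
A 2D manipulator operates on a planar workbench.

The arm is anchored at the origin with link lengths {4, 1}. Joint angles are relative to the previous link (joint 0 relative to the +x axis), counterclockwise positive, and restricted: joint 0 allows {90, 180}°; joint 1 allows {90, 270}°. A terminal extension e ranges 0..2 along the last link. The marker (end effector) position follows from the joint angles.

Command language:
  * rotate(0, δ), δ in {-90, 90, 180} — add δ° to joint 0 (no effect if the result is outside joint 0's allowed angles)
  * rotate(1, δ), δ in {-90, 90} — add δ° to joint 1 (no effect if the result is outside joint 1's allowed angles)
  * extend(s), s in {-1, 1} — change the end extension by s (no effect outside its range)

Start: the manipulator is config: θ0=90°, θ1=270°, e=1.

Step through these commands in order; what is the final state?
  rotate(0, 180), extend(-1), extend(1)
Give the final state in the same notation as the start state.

config: θ0=90°, θ1=270°, e=1

from: config: θ0=90°, θ1=270°, e=1
step 1 (rotate(0, 180)): config: θ0=90°, θ1=270°, e=1
step 2 (extend(-1)): config: θ0=90°, θ1=270°, e=0
step 3 (extend(1)): config: θ0=90°, θ1=270°, e=1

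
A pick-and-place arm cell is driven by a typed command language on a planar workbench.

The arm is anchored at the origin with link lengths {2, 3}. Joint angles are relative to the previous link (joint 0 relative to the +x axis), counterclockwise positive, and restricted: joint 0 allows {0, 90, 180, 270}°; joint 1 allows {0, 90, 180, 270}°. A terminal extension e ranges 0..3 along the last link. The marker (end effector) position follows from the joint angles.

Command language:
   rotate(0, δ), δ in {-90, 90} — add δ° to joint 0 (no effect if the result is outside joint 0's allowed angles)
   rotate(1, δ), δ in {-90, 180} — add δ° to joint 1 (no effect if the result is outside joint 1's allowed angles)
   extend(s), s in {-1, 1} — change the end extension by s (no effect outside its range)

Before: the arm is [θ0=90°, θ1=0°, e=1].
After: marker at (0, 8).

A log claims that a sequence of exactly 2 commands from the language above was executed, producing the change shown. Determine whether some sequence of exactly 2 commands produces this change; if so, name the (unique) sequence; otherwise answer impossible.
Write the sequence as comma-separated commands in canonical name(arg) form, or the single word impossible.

t0: [θ0=90°, θ1=0°, e=1]
1. extend(1) → [θ0=90°, θ1=0°, e=2]
2. extend(1) → [θ0=90°, θ1=0°, e=3]
uniquely the one of 36 2-step routes that fits.

extend(1), extend(1)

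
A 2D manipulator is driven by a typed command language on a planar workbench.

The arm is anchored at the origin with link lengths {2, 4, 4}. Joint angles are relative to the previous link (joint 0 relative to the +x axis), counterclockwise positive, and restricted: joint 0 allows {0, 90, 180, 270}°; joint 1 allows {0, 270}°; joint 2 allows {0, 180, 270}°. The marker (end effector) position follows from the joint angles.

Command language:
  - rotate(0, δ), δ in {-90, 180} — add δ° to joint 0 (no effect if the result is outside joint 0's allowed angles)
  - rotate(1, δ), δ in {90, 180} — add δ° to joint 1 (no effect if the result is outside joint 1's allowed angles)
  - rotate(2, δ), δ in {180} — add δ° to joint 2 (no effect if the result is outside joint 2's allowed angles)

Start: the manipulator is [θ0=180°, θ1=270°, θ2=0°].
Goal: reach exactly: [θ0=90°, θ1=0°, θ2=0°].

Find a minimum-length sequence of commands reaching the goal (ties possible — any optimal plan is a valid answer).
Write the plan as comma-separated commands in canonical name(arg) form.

rotate(0, -90), rotate(1, 90)

t0: [θ0=180°, θ1=270°, θ2=0°]
1. rotate(0, -90) → [θ0=90°, θ1=270°, θ2=0°]
2. rotate(1, 90) → [θ0=90°, θ1=0°, θ2=0°]
no 1-step plan works, so 2 is optimal.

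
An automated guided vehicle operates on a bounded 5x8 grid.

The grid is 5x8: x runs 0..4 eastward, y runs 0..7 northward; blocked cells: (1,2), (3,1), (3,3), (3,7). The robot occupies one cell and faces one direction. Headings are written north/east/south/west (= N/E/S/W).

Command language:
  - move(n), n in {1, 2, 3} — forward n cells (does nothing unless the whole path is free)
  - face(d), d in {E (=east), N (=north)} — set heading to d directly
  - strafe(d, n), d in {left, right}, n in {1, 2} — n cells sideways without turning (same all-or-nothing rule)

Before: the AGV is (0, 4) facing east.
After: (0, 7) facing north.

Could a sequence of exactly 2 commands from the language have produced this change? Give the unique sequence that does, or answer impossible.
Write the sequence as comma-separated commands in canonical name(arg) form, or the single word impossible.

face(N), move(3)

key: running move(3) before face(N) would end elsewhere — order is forced
t0: (0, 4) facing east
[1] after face(N): (0, 4) facing north
[2] after move(3): (0, 7) facing north
uniquely the one of 81 2-step routes that fits.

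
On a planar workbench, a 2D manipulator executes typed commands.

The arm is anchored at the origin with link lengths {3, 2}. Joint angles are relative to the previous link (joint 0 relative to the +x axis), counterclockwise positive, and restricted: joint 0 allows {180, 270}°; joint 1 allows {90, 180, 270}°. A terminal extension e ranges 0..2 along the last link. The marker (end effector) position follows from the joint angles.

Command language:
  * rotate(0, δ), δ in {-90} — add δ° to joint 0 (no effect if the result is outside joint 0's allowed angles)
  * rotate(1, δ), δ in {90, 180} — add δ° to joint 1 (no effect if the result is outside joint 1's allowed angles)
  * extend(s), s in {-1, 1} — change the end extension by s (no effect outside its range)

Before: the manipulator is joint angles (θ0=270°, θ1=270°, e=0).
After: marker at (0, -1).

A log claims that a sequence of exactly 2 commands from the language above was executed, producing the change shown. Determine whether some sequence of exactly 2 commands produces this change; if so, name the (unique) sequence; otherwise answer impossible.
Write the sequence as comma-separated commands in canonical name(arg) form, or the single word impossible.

key: running rotate(1, 90) before rotate(1, 180) would end elsewhere — order is forced
t0: joint angles (θ0=270°, θ1=270°, e=0)
1. rotate(1, 180) → joint angles (θ0=270°, θ1=90°, e=0)
2. rotate(1, 90) → joint angles (θ0=270°, θ1=180°, e=0)
all 25 alternatives checked — unique.

rotate(1, 180), rotate(1, 90)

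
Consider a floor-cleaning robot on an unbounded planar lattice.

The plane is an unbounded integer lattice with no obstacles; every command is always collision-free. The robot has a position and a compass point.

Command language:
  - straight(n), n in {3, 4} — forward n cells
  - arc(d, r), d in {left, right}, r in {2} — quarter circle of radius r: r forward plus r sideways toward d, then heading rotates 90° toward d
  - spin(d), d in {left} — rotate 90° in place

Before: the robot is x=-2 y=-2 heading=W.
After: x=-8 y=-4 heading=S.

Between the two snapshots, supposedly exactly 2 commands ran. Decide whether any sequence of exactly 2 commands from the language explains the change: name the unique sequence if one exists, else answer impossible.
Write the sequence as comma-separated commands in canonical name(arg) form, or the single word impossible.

straight(4), arc(left, 2)

key: cell and facing (now S) both changed — the 2 commands mix motion and turning
initial: x=-2 y=-2 heading=W
step 1 (straight(4)): x=-6 y=-2 heading=W
step 2 (arc(left, 2)): x=-8 y=-4 heading=S
all 25 alternatives checked — unique.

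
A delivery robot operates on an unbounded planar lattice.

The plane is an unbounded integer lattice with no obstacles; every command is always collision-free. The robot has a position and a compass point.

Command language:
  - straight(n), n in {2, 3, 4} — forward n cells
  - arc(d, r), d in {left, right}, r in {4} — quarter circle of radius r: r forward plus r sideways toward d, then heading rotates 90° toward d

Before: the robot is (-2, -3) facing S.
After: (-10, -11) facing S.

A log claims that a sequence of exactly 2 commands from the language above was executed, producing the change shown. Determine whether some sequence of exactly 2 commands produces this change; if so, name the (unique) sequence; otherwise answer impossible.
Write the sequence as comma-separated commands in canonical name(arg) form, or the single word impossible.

key: order matters: swapping arc(right, 4) and arc(left, 4) lands elsewhere
from: (-2, -3) facing S
t=1 arc(right, 4) ⇒ (-6, -7) facing W
t=2 arc(left, 4) ⇒ (-10, -11) facing S
all 25 alternatives checked — unique.

arc(right, 4), arc(left, 4)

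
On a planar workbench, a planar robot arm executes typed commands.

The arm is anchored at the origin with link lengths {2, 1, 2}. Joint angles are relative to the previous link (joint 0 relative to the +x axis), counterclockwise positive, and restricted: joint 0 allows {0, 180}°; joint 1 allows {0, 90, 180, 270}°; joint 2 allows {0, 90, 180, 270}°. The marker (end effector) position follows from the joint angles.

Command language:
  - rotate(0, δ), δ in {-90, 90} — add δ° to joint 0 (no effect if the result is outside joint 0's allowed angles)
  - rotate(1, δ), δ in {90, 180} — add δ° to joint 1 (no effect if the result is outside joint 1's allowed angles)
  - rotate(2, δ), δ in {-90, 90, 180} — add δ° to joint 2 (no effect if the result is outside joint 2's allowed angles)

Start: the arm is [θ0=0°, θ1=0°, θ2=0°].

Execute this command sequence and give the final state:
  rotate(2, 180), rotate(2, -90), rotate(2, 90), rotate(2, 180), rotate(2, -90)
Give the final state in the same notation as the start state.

from: [θ0=0°, θ1=0°, θ2=0°]
[1] after rotate(2, 180): [θ0=0°, θ1=0°, θ2=180°]
[2] after rotate(2, -90): [θ0=0°, θ1=0°, θ2=90°]
[3] after rotate(2, 90): [θ0=0°, θ1=0°, θ2=180°]
[4] after rotate(2, 180): [θ0=0°, θ1=0°, θ2=0°]
[5] after rotate(2, -90): [θ0=0°, θ1=0°, θ2=270°]

[θ0=0°, θ1=0°, θ2=270°]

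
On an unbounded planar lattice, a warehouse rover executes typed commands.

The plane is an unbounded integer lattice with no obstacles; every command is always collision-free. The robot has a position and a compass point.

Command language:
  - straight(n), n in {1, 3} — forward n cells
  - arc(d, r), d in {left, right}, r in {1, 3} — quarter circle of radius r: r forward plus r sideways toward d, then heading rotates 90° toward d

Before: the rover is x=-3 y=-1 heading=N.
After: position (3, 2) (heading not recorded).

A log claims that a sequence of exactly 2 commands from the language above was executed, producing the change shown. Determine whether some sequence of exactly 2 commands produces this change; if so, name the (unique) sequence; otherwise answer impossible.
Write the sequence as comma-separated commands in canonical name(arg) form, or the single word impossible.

key: running straight(3) before arc(right, 3) would end elsewhere — order is forced
begin: x=-3 y=-1 heading=N
t=1 arc(right, 3) ⇒ x=0 y=2 heading=E
t=2 straight(3) ⇒ x=3 y=2 heading=E
no other 2-command option fits: unique.

arc(right, 3), straight(3)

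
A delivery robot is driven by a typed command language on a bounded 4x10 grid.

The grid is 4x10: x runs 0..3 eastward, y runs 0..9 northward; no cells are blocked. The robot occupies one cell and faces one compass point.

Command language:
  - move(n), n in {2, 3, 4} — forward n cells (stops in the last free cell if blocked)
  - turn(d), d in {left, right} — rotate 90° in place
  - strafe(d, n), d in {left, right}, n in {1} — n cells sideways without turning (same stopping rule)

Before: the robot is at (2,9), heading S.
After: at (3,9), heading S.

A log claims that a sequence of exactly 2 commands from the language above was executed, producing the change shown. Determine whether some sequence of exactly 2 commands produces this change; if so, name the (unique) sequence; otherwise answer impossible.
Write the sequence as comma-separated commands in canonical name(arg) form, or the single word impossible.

strafe(left, 1), strafe(left, 1)

key: the second strafe(left, 1) runs into the grid edge before its full distance
start: at (2,9), heading S
step 1 (strafe(left, 1)): at (3,9), heading S
step 2 (strafe(left, 1)): at (3,9), heading S
all 49 alternatives checked — unique.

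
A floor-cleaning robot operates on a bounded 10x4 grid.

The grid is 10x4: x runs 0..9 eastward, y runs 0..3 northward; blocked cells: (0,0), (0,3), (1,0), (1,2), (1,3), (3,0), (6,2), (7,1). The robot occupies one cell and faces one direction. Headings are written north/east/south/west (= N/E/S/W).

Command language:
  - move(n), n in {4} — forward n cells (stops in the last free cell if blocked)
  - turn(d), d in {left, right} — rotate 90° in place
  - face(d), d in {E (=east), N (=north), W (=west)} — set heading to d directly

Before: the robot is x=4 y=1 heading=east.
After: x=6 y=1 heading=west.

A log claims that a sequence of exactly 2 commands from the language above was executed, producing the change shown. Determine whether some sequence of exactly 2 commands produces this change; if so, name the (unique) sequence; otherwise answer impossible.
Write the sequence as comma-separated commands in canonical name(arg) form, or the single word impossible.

key: order matters: swapping move(4) and face(W) lands elsewhere
t0: x=4 y=1 heading=east
step 1 (move(4)): x=6 y=1 heading=east
step 2 (face(W)): x=6 y=1 heading=west
no other 2-command option fits: unique.

move(4), face(W)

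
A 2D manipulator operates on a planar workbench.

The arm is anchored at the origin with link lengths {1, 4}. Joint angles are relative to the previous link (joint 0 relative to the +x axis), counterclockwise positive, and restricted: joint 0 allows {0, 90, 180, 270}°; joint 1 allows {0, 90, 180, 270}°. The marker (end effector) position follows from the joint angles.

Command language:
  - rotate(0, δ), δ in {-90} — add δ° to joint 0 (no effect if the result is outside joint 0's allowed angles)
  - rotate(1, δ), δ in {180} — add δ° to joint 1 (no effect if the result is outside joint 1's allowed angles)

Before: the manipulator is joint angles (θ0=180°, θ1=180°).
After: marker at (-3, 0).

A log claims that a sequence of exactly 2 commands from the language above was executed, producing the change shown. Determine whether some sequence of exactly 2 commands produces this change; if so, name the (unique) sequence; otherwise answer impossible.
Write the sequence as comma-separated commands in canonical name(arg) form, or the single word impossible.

start: joint angles (θ0=180°, θ1=180°)
t=1 rotate(0, -90) ⇒ joint angles (θ0=90°, θ1=180°)
t=2 rotate(0, -90) ⇒ joint angles (θ0=0°, θ1=180°)
no rival 2-sequence matches.

rotate(0, -90), rotate(0, -90)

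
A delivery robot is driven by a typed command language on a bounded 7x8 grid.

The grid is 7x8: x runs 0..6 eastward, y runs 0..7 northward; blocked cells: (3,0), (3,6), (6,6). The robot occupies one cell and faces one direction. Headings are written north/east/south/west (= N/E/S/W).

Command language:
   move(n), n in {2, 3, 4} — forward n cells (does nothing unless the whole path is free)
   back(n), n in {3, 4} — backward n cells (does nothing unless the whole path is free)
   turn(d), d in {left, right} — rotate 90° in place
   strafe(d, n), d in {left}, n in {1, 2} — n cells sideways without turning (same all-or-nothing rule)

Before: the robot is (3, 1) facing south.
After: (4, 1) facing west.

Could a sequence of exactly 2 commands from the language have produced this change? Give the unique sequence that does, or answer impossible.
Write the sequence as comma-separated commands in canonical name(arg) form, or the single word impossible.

strafe(left, 1), turn(right)

key: cell and facing (now W) both changed — the 2 commands mix motion and turning
from: (3, 1) facing south
step 1 (strafe(left, 1)): (4, 1) facing south
step 2 (turn(right)): (4, 1) facing west
no other 2-command option fits: unique.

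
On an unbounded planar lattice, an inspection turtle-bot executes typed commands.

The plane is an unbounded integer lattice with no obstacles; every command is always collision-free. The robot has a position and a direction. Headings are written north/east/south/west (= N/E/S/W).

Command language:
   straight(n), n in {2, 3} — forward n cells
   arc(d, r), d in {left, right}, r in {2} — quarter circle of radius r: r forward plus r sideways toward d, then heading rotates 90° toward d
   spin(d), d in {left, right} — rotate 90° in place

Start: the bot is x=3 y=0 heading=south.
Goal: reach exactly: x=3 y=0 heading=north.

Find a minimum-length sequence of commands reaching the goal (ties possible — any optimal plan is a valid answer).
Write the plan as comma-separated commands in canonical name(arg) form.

begin: x=3 y=0 heading=south
step 1 (spin(right)): x=3 y=0 heading=west
step 2 (spin(right)): x=3 y=0 heading=north
minimal: 2 command(s), checked below 2.

spin(right), spin(right)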